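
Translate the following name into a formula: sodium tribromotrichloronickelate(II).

Na4[NiBr3Cl3]

Ligands: 3 bromo (Br, -1), 3 chloro (Cl, -1). Ligand charge sum = -6.
Charge balance with sodium (+1) requires 1 complex ion per 4 sodium.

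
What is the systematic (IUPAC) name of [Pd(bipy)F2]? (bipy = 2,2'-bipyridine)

There is no counter-ion, so the complex is neutral overall.
Ligand charges: 2×fluoro (-1 each), 1×2,2'-bipyridine (neutral); total -2. So Pd + (-2) = 0, giving Pd = +2.
Ligands are named alphabetically: bipyridine before fluoro.

(2,2'-bipyridine)difluoropalladium(II)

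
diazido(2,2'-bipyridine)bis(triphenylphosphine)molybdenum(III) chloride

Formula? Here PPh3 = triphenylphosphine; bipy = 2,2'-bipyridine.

Ligands: 2 triphenylphosphine (PPh3, neutral), 1 2,2'-bipyridine (bipy, neutral), 2 azido (N3, -1). Ligand charge sum = -2.
With Mo in oxidation state +3, the complex ion is [Mo...]^1+.
Charge balance with chloride (-1) requires 1 complex ion per 1 chloride.

[Mo(bipy)(N3)2(PPh3)2]Cl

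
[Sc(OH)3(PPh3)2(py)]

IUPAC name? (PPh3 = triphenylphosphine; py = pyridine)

There is no counter-ion, so the complex is neutral overall.
Ligand charges: 2×triphenylphosphine (neutral), 1×pyridine (neutral), 3×hydroxo (-1 each); total -3. So Sc + (-3) = 0, giving Sc = +3.
Ligands are named alphabetically: hydroxo before pyridine before triphenylphosphine.

trihydroxo(pyridine)bis(triphenylphosphine)scandium(III)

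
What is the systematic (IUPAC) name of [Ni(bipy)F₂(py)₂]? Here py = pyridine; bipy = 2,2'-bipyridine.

(2,2'-bipyridine)difluorobis(pyridine)nickel(II)

There is no counter-ion, so the complex is neutral overall.
Ligand charges: 2×pyridine (neutral), 1×2,2'-bipyridine (neutral), 2×fluoro (-1 each); total -2. So Ni + (-2) = 0, giving Ni = +2.
Ligands are named alphabetically: bipyridine before fluoro before pyridine.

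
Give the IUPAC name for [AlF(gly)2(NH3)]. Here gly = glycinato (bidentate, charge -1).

amminefluorobis(glycinato)aluminium(III)

There is no counter-ion, so the complex is neutral overall.
Ligand charges: 1×fluoro (-1 each), 2×glycinato (-1 each), 1×ammine (neutral); total -3. So Al + (-3) = 0, giving Al = +3.
Ligands are named alphabetically: ammine before fluoro before glycinato.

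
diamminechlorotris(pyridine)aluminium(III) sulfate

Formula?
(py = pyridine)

[AlCl(NH3)2(py)3]SO4

Ligands: 3 pyridine (py, neutral), 1 chloro (Cl, -1), 2 ammine (NH3, neutral). Ligand charge sum = -1.
Charge balance with sulfate (-2) requires 1 complex ion per 1 sulfate.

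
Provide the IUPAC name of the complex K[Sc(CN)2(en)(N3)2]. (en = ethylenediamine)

potassium diazidodicyano(ethylenediamine)scandate(III)

The 1 potassium counter-ion carries a total charge of +1, so each complex ion is 1−.
Ligand charges: 2×azido (-1 each), 2×cyano (-1 each), 1×ethylenediamine (neutral); total -4. So Sc + (-4) = 1−, giving Sc = +3.
The complex ion is anionic, so scandium takes the -ate form scandate(III).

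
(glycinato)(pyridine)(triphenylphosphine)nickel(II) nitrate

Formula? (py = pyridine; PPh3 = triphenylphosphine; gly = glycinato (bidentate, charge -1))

[Ni(gly)(PPh3)(py)]NO3

Ligands: 1 pyridine (py, neutral), 1 triphenylphosphine (PPh3, neutral), 1 glycinato (gly, -1). Ligand charge sum = -1.
With Ni in oxidation state +2, the complex ion is [Ni...]^1+.
Charge balance with nitrate (-1) requires 1 complex ion per 1 nitrate.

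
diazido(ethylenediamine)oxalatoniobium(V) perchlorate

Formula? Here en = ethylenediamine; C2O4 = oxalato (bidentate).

[Nb(C2O4)(en)(N3)2]ClO4

Ligands: 1 ethylenediamine (en, neutral), 1 oxalato (C2O4, -2), 2 azido (N3, -1). Ligand charge sum = -4.
With Nb in oxidation state +5, the complex ion is [Nb...]^1+.
Charge balance with perchlorate (-1) requires 1 complex ion per 1 perchlorate.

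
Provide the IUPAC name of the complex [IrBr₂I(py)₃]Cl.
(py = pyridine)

dibromoiodotris(pyridine)iridium(IV) chloride

The 1 chloride counter-ion carries a total charge of -1, so each complex ion is 1+.
Ligand charges: 1×iodo (-1 each), 2×bromo (-1 each), 3×pyridine (neutral); total -3. So Ir + (-3) = 1+, giving Ir = +4.
Ligands are named alphabetically: bromo before iodo before pyridine.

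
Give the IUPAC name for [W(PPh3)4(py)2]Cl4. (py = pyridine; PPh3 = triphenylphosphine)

The 4 chloride counter-ions carry a total charge of -4, so each complex ion is 4+.
Ligand charges: 2×pyridine (neutral), 4×triphenylphosphine (neutral); total 0. So W + (0) = 4+, giving W = +4.
Ligands are named alphabetically: pyridine before triphenylphosphine.

bis(pyridine)tetrakis(triphenylphosphine)tungsten(IV) chloride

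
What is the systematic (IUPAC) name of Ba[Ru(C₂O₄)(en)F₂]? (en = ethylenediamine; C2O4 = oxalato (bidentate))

barium (ethylenediamine)difluorooxalatoruthenate(II)

The 1 barium counter-ion carries a total charge of +2, so each complex ion is 2−.
Ligand charges: 2×fluoro (-1 each), 1×ethylenediamine (neutral), 1×oxalato (-2 each); total -4. So Ru + (-4) = 2−, giving Ru = +2.
Ligands are named alphabetically: ethylenediamine before fluoro before oxalato.
The complex ion is anionic, so ruthenium takes the -ate form ruthenate(II).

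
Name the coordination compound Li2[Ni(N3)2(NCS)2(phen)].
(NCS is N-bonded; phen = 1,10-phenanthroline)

lithium diazidodiisothiocyanato(1,10-phenanthroline)nickelate(II)

The 2 lithium counter-ions carry a total charge of +2, so each complex ion is 2−.
Ligand charges: 2×isothiocyanato (-1 each), 2×azido (-1 each), 1×1,10-phenanthroline (neutral); total -4. So Ni + (-4) = 2−, giving Ni = +2.
The complex ion is anionic, so nickel takes the -ate form nickelate(II).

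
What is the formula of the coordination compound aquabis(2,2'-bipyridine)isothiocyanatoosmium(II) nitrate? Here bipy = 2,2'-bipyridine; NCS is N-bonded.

[Os(bipy)2(H2O)(NCS)]NO3

Ligands: 2 2,2'-bipyridine (bipy, neutral), 1 isothiocyanato (NCS, -1), 1 aqua (H2O, neutral). Ligand charge sum = -1.
With Os in oxidation state +2, the complex ion is [Os...]^1+.
Charge balance with nitrate (-1) requires 1 complex ion per 1 nitrate.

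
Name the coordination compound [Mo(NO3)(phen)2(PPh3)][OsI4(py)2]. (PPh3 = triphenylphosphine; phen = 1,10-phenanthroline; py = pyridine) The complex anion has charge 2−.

Both ions are complex: the cation is named first with the plain metal name, the anion second with the -ate form; each ion's ligands are alphabetised independently.
The complex anion is given as 2−; its ligand charges sum to -4, so Os = +2.
A 1:1 salt means the cation carries the equal and opposite charge, 2+.
Cation: ligand charges sum to -1; for the ion to be 2+, Mo = +3.

nitratobis(1,10-phenanthroline)(triphenylphosphine)molybdenum(III) tetraiodobis(pyridine)osmate(II)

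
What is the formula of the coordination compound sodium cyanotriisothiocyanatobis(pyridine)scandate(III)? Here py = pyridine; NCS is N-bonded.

Ligands: 1 cyano (CN, -1), 2 pyridine (py, neutral), 3 isothiocyanato (NCS, -1). Ligand charge sum = -4.
With Sc in oxidation state +3, the complex ion is [Sc...]^1−.
Charge balance with sodium (+1) requires 1 complex ion per 1 sodium.

Na[Sc(CN)(NCS)3(py)2]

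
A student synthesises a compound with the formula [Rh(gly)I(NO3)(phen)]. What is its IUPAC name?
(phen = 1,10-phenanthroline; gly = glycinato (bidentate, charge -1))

(glycinato)iodonitrato(1,10-phenanthroline)rhodium(III)

There is no counter-ion, so the complex is neutral overall.
Ligand charges: 1×1,10-phenanthroline (neutral), 1×nitrato (-1 each), 1×iodo (-1 each), 1×glycinato (-1 each); total -3. So Rh + (-3) = 0, giving Rh = +3.
Ligands are named alphabetically: glycinato before iodo before nitrato before phenanthroline.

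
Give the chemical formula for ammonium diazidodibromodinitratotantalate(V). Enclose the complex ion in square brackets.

NH4[TaBr2(N3)2(NO3)2]

Ligands: 2 bromo (Br, -1), 2 azido (N3, -1), 2 nitrato (NO3, -1). Ligand charge sum = -6.
Charge balance with ammonium (+1) requires 1 complex ion per 1 ammonium.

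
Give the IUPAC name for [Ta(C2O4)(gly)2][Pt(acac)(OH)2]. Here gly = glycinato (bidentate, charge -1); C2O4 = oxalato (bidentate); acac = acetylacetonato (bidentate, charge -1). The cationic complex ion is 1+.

bis(glycinato)oxalatotantalum(V) (acetylacetonato)dihydroxoplatinate(II)

The complex cation is given as 1+; its ligand charges sum to -4, so Ta = +5.
A 1:1 salt means the anion carries the equal and opposite charge, 1−.
Anion: ligand charges sum to -3; for the ion to be 1−, Pt = +2.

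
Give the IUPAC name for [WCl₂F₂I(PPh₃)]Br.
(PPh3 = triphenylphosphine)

The 1 bromide counter-ion carries a total charge of -1, so each complex ion is 1+.
Ligand charges: 1×iodo (-1 each), 2×fluoro (-1 each), 1×triphenylphosphine (neutral), 2×chloro (-1 each); total -5. So W + (-5) = 1+, giving W = +6.
Ligands are named alphabetically: chloro before fluoro before iodo before triphenylphosphine.

dichlorodifluoroiodo(triphenylphosphine)tungsten(VI) bromide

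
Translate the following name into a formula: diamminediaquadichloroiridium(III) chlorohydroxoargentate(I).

[IrCl2(H2O)2(NH3)2][AgCl(OH)]

Cation [Ir…]: ligand charges -2, Ir(III) ⇒ ion charge 1+.
Anion [Ag…]: ligand charges -2, Ag(I) ⇒ ion charge 1−.
One 1+ cation balances one 1− anion.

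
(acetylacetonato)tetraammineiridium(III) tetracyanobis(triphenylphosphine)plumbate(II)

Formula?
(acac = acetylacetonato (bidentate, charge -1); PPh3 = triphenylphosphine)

Cation [Ir…]: ligand charges -1, Ir(III) ⇒ ion charge 2+.
Anion [Pb…]: ligand charges -4, Pb(II) ⇒ ion charge 2−.
One 2+ cation balances one 2− anion.

[Ir(acac)(NH3)4][Pb(CN)4(PPh3)2]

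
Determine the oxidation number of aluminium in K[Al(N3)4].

+3

1 potassium outside the brackets (+1 each) → the complex ion is 1−.
Ligand charges: 4×N3 = -4; sum -4.
Al + (-4) = 1− ⇒ Al is +3.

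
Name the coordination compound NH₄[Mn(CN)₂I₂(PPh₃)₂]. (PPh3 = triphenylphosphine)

ammonium dicyanodiiodobis(triphenylphosphine)manganate(III)

The 1 ammonium counter-ion carries a total charge of +1, so each complex ion is 1−.
Ligand charges: 2×cyano (-1 each), 2×triphenylphosphine (neutral), 2×iodo (-1 each); total -4. So Mn + (-4) = 1−, giving Mn = +3.
Ligands are named alphabetically: cyano before iodo before triphenylphosphine.
The complex ion is anionic, so manganese takes the -ate form manganate(III).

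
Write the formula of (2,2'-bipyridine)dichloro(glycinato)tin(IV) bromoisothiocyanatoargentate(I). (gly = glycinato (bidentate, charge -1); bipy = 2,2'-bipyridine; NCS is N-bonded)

[Sn(bipy)Cl2(gly)][AgBr(NCS)]

Cation [Sn…]: ligand charges -3, Sn(IV) ⇒ ion charge 1+.
Anion [Ag…]: ligand charges -2, Ag(I) ⇒ ion charge 1−.
One 1+ cation balances one 1− anion.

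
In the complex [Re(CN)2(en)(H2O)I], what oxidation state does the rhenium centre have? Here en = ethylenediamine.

No counter-ion: the bracketed complex is neutral.
Ligand charges: 1×H2O neutral; 1×I = -1; 1×en neutral; 2×CN = -2; sum -3.
Re + (-3) = 0 ⇒ Re is +3.

+3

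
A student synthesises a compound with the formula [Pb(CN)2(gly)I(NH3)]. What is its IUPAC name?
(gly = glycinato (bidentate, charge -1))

There is no counter-ion, so the complex is neutral overall.
Ligand charges: 2×cyano (-1 each), 1×ammine (neutral), 1×iodo (-1 each), 1×glycinato (-1 each); total -4. So Pb + (-4) = 0, giving Pb = +4.
Ligands are named alphabetically: ammine before cyano before glycinato before iodo.

amminedicyano(glycinato)iodolead(IV)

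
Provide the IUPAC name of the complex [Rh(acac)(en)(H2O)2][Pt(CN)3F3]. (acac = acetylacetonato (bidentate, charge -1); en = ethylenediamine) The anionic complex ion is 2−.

(acetylacetonato)diaqua(ethylenediamine)rhodium(III) tricyanotrifluoroplatinate(IV)

The complex anion is given as 2−; its ligand charges sum to -6, so Pt = +4.
A 1:1 salt means the cation carries the equal and opposite charge, 2+.
Cation: ligand charges sum to -1; for the ion to be 2+, Rh = +3.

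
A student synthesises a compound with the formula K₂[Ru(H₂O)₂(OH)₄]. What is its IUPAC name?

potassium diaquatetrahydroxoruthenate(II)

The 2 potassium counter-ions carry a total charge of +2, so each complex ion is 2−.
Ligand charges: 4×hydroxo (-1 each), 2×aqua (neutral); total -4. So Ru + (-4) = 2−, giving Ru = +2.
The complex ion is anionic, so ruthenium takes the -ate form ruthenate(II).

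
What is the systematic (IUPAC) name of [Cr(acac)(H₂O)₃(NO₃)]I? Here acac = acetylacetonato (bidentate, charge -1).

The 1 iodide counter-ion carries a total charge of -1, so each complex ion is 1+.
Ligand charges: 3×aqua (neutral), 1×nitrato (-1 each), 1×acetylacetonato (-1 each); total -2. So Cr + (-2) = 1+, giving Cr = +3.
Ligands are named alphabetically: acetylacetonato before aqua before nitrato.

(acetylacetonato)triaquanitratochromium(III) iodide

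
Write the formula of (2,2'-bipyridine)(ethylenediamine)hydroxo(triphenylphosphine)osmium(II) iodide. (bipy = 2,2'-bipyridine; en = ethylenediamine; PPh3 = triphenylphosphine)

Ligands: 1 2,2'-bipyridine (bipy, neutral), 1 ethylenediamine (en, neutral), 1 hydroxo (OH, -1), 1 triphenylphosphine (PPh3, neutral). Ligand charge sum = -1.
With Os in oxidation state +2, the complex ion is [Os...]^1+.
Charge balance with iodide (-1) requires 1 complex ion per 1 iodide.

[Os(bipy)(en)(OH)(PPh3)]I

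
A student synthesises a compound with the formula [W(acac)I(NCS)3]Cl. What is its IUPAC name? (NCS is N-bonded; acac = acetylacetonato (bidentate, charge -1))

(acetylacetonato)iodotriisothiocyanatotungsten(VI) chloride

The 1 chloride counter-ion carries a total charge of -1, so each complex ion is 1+.
Ligand charges: 1×iodo (-1 each), 3×isothiocyanato (-1 each), 1×acetylacetonato (-1 each); total -5. So W + (-5) = 1+, giving W = +6.
Ligands are named alphabetically: acetylacetonato before iodo before isothiocyanato.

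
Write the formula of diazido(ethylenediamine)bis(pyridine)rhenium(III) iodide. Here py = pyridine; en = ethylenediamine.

[Re(en)(N3)2(py)2]I

Ligands: 2 pyridine (py, neutral), 2 azido (N3, -1), 1 ethylenediamine (en, neutral). Ligand charge sum = -2.
With Re in oxidation state +3, the complex ion is [Re...]^1+.
Charge balance with iodide (-1) requires 1 complex ion per 1 iodide.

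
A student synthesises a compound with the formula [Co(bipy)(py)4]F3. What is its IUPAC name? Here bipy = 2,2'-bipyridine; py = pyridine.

(2,2'-bipyridine)tetrakis(pyridine)cobalt(III) fluoride

The 3 fluoride counter-ions carry a total charge of -3, so each complex ion is 3+.
Ligand charges: 1×2,2'-bipyridine (neutral), 4×pyridine (neutral); total 0. So Co + (0) = 3+, giving Co = +3.
Ligands are named alphabetically: bipyridine before pyridine.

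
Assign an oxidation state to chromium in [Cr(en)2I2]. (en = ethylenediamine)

No counter-ion: the bracketed complex is neutral.
Ligand charges: 2×en neutral; 2×I = -2; sum -2.
Cr + (-2) = 0 ⇒ Cr is +2.

+2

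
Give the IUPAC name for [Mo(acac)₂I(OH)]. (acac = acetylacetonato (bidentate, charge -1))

There is no counter-ion, so the complex is neutral overall.
Ligand charges: 1×hydroxo (-1 each), 2×acetylacetonato (-1 each), 1×iodo (-1 each); total -4. So Mo + (-4) = 0, giving Mo = +4.
Ligands are named alphabetically: acetylacetonato before hydroxo before iodo.

bis(acetylacetonato)hydroxoiodomolybdenum(IV)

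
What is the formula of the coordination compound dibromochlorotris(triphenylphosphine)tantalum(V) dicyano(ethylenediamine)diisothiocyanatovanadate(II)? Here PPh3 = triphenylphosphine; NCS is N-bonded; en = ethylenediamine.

Cation [Ta…]: ligand charges -3, Ta(V) ⇒ ion charge 2+.
Anion [V…]: ligand charges -4, V(II) ⇒ ion charge 2−.
One 2+ cation balances one 2− anion.

[TaBr2Cl(PPh3)3][V(CN)2(en)(NCS)2]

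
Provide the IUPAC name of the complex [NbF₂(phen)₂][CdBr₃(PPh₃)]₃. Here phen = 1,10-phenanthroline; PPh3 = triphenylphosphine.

Both ions are complex: the cation is named first with the plain metal name, the anion second with the -ate form; each ion's ligands are alphabetised independently.
Cadmium is always +2 in its complexes; the anion's ligand charges sum to -3, so the complex anion is 1−.
With 3 anions per cation, the cation must be 3×1 = 3+.
Cation: ligand charges sum to -2; for the ion to be 3+, Nb = +5.

difluorobis(1,10-phenanthroline)niobium(V) tribromo(triphenylphosphine)cadmate(II)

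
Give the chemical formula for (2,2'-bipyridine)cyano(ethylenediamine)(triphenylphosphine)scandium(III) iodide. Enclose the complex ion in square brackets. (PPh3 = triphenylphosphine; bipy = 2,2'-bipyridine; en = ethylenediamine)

Ligands: 1 triphenylphosphine (PPh3, neutral), 1 cyano (CN, -1), 1 2,2'-bipyridine (bipy, neutral), 1 ethylenediamine (en, neutral). Ligand charge sum = -1.
With Sc in oxidation state +3, the complex ion is [Sc...]^2+.
Charge balance with iodide (-1) requires 1 complex ion per 2 iodide.

[Sc(bipy)(CN)(en)(PPh3)]I2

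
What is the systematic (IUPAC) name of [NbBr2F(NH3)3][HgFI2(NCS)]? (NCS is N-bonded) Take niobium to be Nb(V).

Both ions are complex: the cation is named first with the plain metal name, the anion second with the -ate form; each ion's ligands are alphabetised independently.
Nb is given as +5; the cation's ligand charges sum to -3, so the complex cation is 2+.
A 1:1 salt means the anion carries the equal and opposite charge, 2−.
Anion: ligand charges sum to -4; for the ion to be 2−, Hg = +2.

triamminedibromofluoroniobium(V) fluorodiiodoisothiocyanatomercurate(II)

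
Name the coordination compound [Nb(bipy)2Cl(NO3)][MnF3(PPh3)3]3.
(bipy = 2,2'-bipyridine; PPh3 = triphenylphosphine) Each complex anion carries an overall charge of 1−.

bis(2,2'-bipyridine)chloronitratoniobium(V) trifluorotris(triphenylphosphine)manganate(II)

Both ions are complex: the cation is named first with the plain metal name, the anion second with the -ate form; each ion's ligands are alphabetised independently.
The complex anion is given as 1−; its ligand charges sum to -3, so Mn = +2.
With 3 anions per cation, the cation must be 3×1 = 3+.
Cation: ligand charges sum to -2; for the ion to be 3+, Nb = +5.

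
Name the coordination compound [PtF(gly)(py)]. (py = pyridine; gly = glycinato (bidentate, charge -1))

fluoro(glycinato)(pyridine)platinum(II)

There is no counter-ion, so the complex is neutral overall.
Ligand charges: 1×fluoro (-1 each), 1×pyridine (neutral), 1×glycinato (-1 each); total -2. So Pt + (-2) = 0, giving Pt = +2.
Ligands are named alphabetically: fluoro before glycinato before pyridine.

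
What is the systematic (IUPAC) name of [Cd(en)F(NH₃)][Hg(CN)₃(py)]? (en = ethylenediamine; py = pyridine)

Both ions are complex: the cation is named first with the plain metal name, the anion second with the -ate form; each ion's ligands are alphabetised independently.
Cadmium is always +2 in its complexes; the cation's ligand charges sum to -1, so the complex cation is 1+.
A 1:1 salt means the anion carries the equal and opposite charge, 1−.
Anion: ligand charges sum to -3; for the ion to be 1−, Hg = +2.

ammine(ethylenediamine)fluorocadmium(II) tricyano(pyridine)mercurate(II)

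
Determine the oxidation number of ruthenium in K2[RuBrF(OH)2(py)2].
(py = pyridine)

2 potassium outside the brackets (+1 each) → the complex ion is 2−.
Ligand charges: 2×OH = -2; 2×py neutral; 1×F = -1; 1×Br = -1; sum -4.
Ru + (-4) = 2− ⇒ Ru is +2.

+2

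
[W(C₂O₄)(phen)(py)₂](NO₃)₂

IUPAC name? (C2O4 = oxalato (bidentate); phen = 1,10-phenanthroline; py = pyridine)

oxalato(1,10-phenanthroline)bis(pyridine)tungsten(IV) nitrate

The 2 nitrate counter-ions carry a total charge of -2, so each complex ion is 2+.
Ligand charges: 1×oxalato (-2 each), 1×1,10-phenanthroline (neutral), 2×pyridine (neutral); total -2. So W + (-2) = 2+, giving W = +4.
Ligands are named alphabetically: oxalato before phenanthroline before pyridine.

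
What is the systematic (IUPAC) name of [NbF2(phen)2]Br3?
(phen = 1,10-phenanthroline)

The 3 bromide counter-ions carry a total charge of -3, so each complex ion is 3+.
Ligand charges: 2×1,10-phenanthroline (neutral), 2×fluoro (-1 each); total -2. So Nb + (-2) = 3+, giving Nb = +5.
Ligands are named alphabetically: fluoro before phenanthroline.

difluorobis(1,10-phenanthroline)niobium(V) bromide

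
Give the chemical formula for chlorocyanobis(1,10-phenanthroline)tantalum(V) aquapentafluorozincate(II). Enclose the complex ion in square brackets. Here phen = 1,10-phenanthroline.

Cation [Ta…]: ligand charges -2, Ta(V) ⇒ ion charge 3+.
Anion [Zn…]: ligand charges -5, Zn(II) ⇒ ion charge 3−.
One 3+ cation balances one 3− anion.

[TaCl(CN)(phen)2][ZnF5(H2O)]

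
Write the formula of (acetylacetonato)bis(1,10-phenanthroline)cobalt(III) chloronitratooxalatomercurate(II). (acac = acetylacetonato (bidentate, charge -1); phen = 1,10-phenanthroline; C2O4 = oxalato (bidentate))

Cation [Co…]: ligand charges -1, Co(III) ⇒ ion charge 2+.
Anion [Hg…]: ligand charges -4, Hg(II) ⇒ ion charge 2−.

[Co(acac)(phen)2][Hg(C2O4)Cl(NO3)]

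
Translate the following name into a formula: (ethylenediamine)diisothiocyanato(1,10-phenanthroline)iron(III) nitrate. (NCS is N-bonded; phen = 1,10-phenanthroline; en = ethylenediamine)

Ligands: 2 isothiocyanato (NCS, -1), 1 1,10-phenanthroline (phen, neutral), 1 ethylenediamine (en, neutral). Ligand charge sum = -2.
Charge balance with nitrate (-1) requires 1 complex ion per 1 nitrate.

[Fe(en)(NCS)2(phen)]NO3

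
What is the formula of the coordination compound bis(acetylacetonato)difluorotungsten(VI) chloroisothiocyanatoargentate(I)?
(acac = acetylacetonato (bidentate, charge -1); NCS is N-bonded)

[W(acac)2F2][AgCl(NCS)]2

Cation [W…]: ligand charges -4, W(VI) ⇒ ion charge 2+.
Anion [Ag…]: ligand charges -2, Ag(I) ⇒ ion charge 1−.
One 2+ cation requires 2 of the 1− anion.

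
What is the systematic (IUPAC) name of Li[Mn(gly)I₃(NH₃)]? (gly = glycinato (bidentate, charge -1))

The 1 lithium counter-ion carries a total charge of +1, so each complex ion is 1−.
Ligand charges: 1×ammine (neutral), 1×glycinato (-1 each), 3×iodo (-1 each); total -4. So Mn + (-4) = 1−, giving Mn = +3.
The complex ion is anionic, so manganese takes the -ate form manganate(III).

lithium ammine(glycinato)triiodomanganate(III)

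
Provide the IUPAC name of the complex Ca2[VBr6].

calcium hexabromovanadate(II)

The 2 calcium counter-ions carry a total charge of +4, so each complex ion is 4−.
Ligand charges: 6×bromo (-1 each); total -6. So V + (-6) = 4−, giving V = +2.
The complex ion is anionic, so vanadium takes the -ate form vanadate(II).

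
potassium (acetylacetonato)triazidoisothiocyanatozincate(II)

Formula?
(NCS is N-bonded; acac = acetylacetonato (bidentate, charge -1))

K3[Zn(acac)(N3)3(NCS)]

Ligands: 3 azido (N3, -1), 1 isothiocyanato (NCS, -1), 1 acetylacetonato (acac, -1). Ligand charge sum = -5.
With Zn in oxidation state +2, the complex ion is [Zn...]^3−.
Charge balance with potassium (+1) requires 1 complex ion per 3 potassium.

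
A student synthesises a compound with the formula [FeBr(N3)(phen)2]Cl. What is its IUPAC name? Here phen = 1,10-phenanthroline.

The 1 chloride counter-ion carries a total charge of -1, so each complex ion is 1+.
Ligand charges: 1×azido (-1 each), 1×bromo (-1 each), 2×1,10-phenanthroline (neutral); total -2. So Fe + (-2) = 1+, giving Fe = +3.
Ligands are named alphabetically: azido before bromo before phenanthroline.

azidobromobis(1,10-phenanthroline)iron(III) chloride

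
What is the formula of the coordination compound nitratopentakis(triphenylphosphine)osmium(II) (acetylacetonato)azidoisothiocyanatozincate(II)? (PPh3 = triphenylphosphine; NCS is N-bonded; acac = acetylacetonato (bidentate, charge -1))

Cation [Os…]: ligand charges -1, Os(II) ⇒ ion charge 1+.
Anion [Zn…]: ligand charges -3, Zn(II) ⇒ ion charge 1−.

[Os(NO3)(PPh3)5][Zn(acac)(N3)(NCS)]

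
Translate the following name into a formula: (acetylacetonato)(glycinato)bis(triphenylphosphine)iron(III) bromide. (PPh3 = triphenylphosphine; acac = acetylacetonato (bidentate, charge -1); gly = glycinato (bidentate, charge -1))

Ligands: 2 triphenylphosphine (PPh3, neutral), 1 acetylacetonato (acac, -1), 1 glycinato (gly, -1). Ligand charge sum = -2.
Charge balance with bromide (-1) requires 1 complex ion per 1 bromide.

[Fe(acac)(gly)(PPh3)2]Br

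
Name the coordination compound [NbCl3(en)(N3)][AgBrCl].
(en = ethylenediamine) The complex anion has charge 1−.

Both ions are complex: the cation is named first with the plain metal name, the anion second with the -ate form; each ion's ligands are alphabetised independently.
The complex anion is given as 1−; its ligand charges sum to -2, so Ag = +1.
A 1:1 salt means the cation carries the equal and opposite charge, 1+.
Cation: ligand charges sum to -4; for the ion to be 1+, Nb = +5.

azidotrichloro(ethylenediamine)niobium(V) bromochloroargentate(I)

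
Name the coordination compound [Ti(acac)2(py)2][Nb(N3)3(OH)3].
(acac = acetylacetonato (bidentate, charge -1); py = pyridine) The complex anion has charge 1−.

Both ions are complex: the cation is named first with the plain metal name, the anion second with the -ate form; each ion's ligands are alphabetised independently.
The complex anion is given as 1−; its ligand charges sum to -6, so Nb = +5.
A 1:1 salt means the cation carries the equal and opposite charge, 1+.
Cation: ligand charges sum to -2; for the ion to be 1+, Ti = +3.

bis(acetylacetonato)bis(pyridine)titanium(III) triazidotrihydroxoniobate(V)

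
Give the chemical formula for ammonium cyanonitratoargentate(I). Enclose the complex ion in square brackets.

Ligands: 1 nitrato (NO3, -1), 1 cyano (CN, -1). Ligand charge sum = -2.
Charge balance with ammonium (+1) requires 1 complex ion per 1 ammonium.

NH4[Ag(CN)(NO3)]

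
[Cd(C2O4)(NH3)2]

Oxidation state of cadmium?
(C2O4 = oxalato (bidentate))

+2

No counter-ion: the bracketed complex is neutral.
Ligand charges: 1×C2O4 = -2; 2×NH3 neutral; sum -2.
Cd + (-2) = 0 ⇒ Cd is +2.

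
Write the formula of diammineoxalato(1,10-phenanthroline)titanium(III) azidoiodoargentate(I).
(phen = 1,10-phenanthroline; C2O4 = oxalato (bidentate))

Cation [Ti…]: ligand charges -2, Ti(III) ⇒ ion charge 1+.
Anion [Ag…]: ligand charges -2, Ag(I) ⇒ ion charge 1−.
One 1+ cation balances one 1− anion.

[Ti(C2O4)(NH3)2(phen)][AgI(N3)]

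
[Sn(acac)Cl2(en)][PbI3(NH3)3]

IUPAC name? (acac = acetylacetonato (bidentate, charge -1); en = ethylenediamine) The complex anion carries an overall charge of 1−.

Both ions are complex: the cation is named first with the plain metal name, the anion second with the -ate form; each ion's ligands are alphabetised independently.
The complex anion is given as 1−; its ligand charges sum to -3, so Pb = +2.
A 1:1 salt means the cation carries the equal and opposite charge, 1+.
Cation: ligand charges sum to -3; for the ion to be 1+, Sn = +4.

(acetylacetonato)dichloro(ethylenediamine)tin(IV) triamminetriiodoplumbate(II)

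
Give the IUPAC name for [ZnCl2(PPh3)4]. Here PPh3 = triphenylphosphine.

There is no counter-ion, so the complex is neutral overall.
Ligand charges: 4×triphenylphosphine (neutral), 2×chloro (-1 each); total -2. So Zn + (-2) = 0, giving Zn = +2.
Ligands are named alphabetically: chloro before triphenylphosphine.

dichlorotetrakis(triphenylphosphine)zinc(II)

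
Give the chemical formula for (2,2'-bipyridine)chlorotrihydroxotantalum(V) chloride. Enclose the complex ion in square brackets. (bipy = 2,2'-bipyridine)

Ligands: 1 chloro (Cl, -1), 3 hydroxo (OH, -1), 1 2,2'-bipyridine (bipy, neutral). Ligand charge sum = -4.
With Ta in oxidation state +5, the complex ion is [Ta...]^1+.
Charge balance with chloride (-1) requires 1 complex ion per 1 chloride.

[Ta(bipy)Cl(OH)3]Cl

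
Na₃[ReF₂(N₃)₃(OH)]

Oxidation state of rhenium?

3 sodium outside the brackets (+1 each) → the complex ion is 3−.
Ligand charges: 1×OH = -1; 3×N3 = -3; 2×F = -2; sum -6.
Re + (-6) = 3− ⇒ Re is +3.

+3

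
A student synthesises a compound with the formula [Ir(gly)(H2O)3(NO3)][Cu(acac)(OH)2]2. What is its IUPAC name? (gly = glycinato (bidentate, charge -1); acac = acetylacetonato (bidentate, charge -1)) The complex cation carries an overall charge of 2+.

Both ions are complex: the cation is named first with the plain metal name, the anion second with the -ate form; each ion's ligands are alphabetised independently.
The complex cation is given as 2+; its ligand charges sum to -2, so Ir = +4.
With 2 anions per cation, each anion must be 2/2 = 1−.
Anion: ligand charges sum to -3; for the ion to be 1−, Cu = +2.

triaqua(glycinato)nitratoiridium(IV) (acetylacetonato)dihydroxocuprate(II)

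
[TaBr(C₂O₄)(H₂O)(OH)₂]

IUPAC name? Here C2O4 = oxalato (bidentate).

There is no counter-ion, so the complex is neutral overall.
Ligand charges: 1×bromo (-1 each), 2×hydroxo (-1 each), 1×aqua (neutral), 1×oxalato (-2 each); total -5. So Ta + (-5) = 0, giving Ta = +5.
Ligands are named alphabetically: aqua before bromo before hydroxo before oxalato.

aquabromodihydroxooxalatotantalum(V)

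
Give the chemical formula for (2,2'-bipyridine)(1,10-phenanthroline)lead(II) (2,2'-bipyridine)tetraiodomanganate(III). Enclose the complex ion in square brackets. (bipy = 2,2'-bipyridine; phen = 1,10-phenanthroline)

Cation [Pb…]: ligand charges 0, Pb(II) ⇒ ion charge 2+.
Anion [Mn…]: ligand charges -4, Mn(III) ⇒ ion charge 1−.

[Pb(bipy)(phen)][Mn(bipy)I4]2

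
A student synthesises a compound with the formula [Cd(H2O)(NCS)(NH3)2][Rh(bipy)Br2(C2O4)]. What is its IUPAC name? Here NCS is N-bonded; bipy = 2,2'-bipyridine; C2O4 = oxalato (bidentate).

Both ions are complex: the cation is named first with the plain metal name, the anion second with the -ate form; each ion's ligands are alphabetised independently.
Cadmium is always +2 in its complexes; the cation's ligand charges sum to -1, so the complex cation is 1+.
A 1:1 salt means the anion carries the equal and opposite charge, 1−.
Anion: ligand charges sum to -4; for the ion to be 1−, Rh = +3.

diammineaquaisothiocyanatocadmium(II) (2,2'-bipyridine)dibromooxalatorhodate(III)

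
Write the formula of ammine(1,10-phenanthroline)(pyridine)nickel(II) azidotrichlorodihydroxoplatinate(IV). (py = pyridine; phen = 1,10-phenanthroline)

Cation [Ni…]: ligand charges 0, Ni(II) ⇒ ion charge 2+.
Anion [Pt…]: ligand charges -6, Pt(IV) ⇒ ion charge 2−.

[Ni(NH3)(phen)(py)][PtCl3(N3)(OH)2]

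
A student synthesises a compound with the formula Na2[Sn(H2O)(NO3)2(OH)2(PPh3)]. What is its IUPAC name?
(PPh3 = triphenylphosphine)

sodium aquadihydroxodinitrato(triphenylphosphine)stannate(II)

The 2 sodium counter-ions carry a total charge of +2, so each complex ion is 2−.
Ligand charges: 1×aqua (neutral), 1×triphenylphosphine (neutral), 2×nitrato (-1 each), 2×hydroxo (-1 each); total -4. So Sn + (-4) = 2−, giving Sn = +2.
The complex ion is anionic, so tin takes the -ate form stannate(II).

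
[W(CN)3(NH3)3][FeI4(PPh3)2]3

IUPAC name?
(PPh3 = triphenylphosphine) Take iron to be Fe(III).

triamminetricyanotungsten(VI) tetraiodobis(triphenylphosphine)ferrate(III)

Both ions are complex: the cation is named first with the plain metal name, the anion second with the -ate form; each ion's ligands are alphabetised independently.
Fe is given as +3; the anion's ligand charges sum to -4, so the complex anion is 1−.
With 3 anions per cation, the cation must be 3×1 = 3+.
Cation: ligand charges sum to -3; for the ion to be 3+, W = +6.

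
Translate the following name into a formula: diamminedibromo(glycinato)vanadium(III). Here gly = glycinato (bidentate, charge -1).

[VBr2(gly)(NH3)2]

Ligands: 2 ammine (NH3, neutral), 2 bromo (Br, -1), 1 glycinato (gly, -1). Ligand charge sum = -3.
With V in oxidation state +3, the complex ion is [V...].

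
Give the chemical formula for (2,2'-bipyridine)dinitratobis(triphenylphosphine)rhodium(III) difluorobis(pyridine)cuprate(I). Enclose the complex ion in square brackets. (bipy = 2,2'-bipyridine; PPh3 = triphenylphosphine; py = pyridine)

Cation [Rh…]: ligand charges -2, Rh(III) ⇒ ion charge 1+.
Anion [Cu…]: ligand charges -2, Cu(I) ⇒ ion charge 1−.

[Rh(bipy)(NO3)2(PPh3)2][CuF2(py)2]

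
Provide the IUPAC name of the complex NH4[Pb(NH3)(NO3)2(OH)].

The 1 ammonium counter-ion carries a total charge of +1, so each complex ion is 1−.
Ligand charges: 1×ammine (neutral), 2×nitrato (-1 each), 1×hydroxo (-1 each); total -3. So Pb + (-3) = 1−, giving Pb = +2.
Ligands are named alphabetically: ammine before hydroxo before nitrato.
The complex ion is anionic, so lead takes the -ate form plumbate(II).

ammonium amminehydroxodinitratoplumbate(II)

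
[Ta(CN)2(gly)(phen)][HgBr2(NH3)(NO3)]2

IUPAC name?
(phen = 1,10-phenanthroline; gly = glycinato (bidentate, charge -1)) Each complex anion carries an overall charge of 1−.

The complex anion is given as 1−; its ligand charges sum to -3, so Hg = +2.
With 2 anions per cation, the cation must be 2×1 = 2+.
Cation: ligand charges sum to -3; for the ion to be 2+, Ta = +5.

dicyano(glycinato)(1,10-phenanthroline)tantalum(V) amminedibromonitratomercurate(II)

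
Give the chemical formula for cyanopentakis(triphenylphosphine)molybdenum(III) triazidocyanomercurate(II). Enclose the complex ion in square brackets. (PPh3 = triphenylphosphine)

[Mo(CN)(PPh3)5][Hg(CN)(N3)3]

Cation [Mo…]: ligand charges -1, Mo(III) ⇒ ion charge 2+.
Anion [Hg…]: ligand charges -4, Hg(II) ⇒ ion charge 2−.
One 2+ cation balances one 2− anion.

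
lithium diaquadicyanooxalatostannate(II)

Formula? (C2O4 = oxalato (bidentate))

Ligands: 2 cyano (CN, -1), 2 aqua (H2O, neutral), 1 oxalato (C2O4, -2). Ligand charge sum = -4.
Charge balance with lithium (+1) requires 1 complex ion per 2 lithium.

Li2[Sn(C2O4)(CN)2(H2O)2]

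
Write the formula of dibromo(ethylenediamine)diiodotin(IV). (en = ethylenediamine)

[SnBr2(en)I2]

Ligands: 2 bromo (Br, -1), 2 iodo (I, -1), 1 ethylenediamine (en, neutral). Ligand charge sum = -4.
With Sn in oxidation state +4, the complex ion is [Sn...].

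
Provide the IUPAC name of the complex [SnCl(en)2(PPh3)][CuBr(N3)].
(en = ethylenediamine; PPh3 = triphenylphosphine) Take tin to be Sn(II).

Sn is given as +2; the cation's ligand charges sum to -1, so the complex cation is 1+.
A 1:1 salt means the anion carries the equal and opposite charge, 1−.
Anion: ligand charges sum to -2; for the ion to be 1−, Cu = +1.

chlorobis(ethylenediamine)(triphenylphosphine)tin(II) azidobromocuprate(I)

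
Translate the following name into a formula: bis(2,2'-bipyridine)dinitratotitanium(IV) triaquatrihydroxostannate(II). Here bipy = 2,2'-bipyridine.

[Ti(bipy)2(NO3)2][Sn(H2O)3(OH)3]2

Cation [Ti…]: ligand charges -2, Ti(IV) ⇒ ion charge 2+.
Anion [Sn…]: ligand charges -3, Sn(II) ⇒ ion charge 1−.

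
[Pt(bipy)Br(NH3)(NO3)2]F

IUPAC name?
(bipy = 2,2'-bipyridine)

ammine(2,2'-bipyridine)bromodinitratoplatinum(IV) fluoride

The 1 fluoride counter-ion carries a total charge of -1, so each complex ion is 1+.
Ligand charges: 1×2,2'-bipyridine (neutral), 2×nitrato (-1 each), 1×bromo (-1 each), 1×ammine (neutral); total -3. So Pt + (-3) = 1+, giving Pt = +4.
Ligands are named alphabetically: ammine before bipyridine before bromo before nitrato.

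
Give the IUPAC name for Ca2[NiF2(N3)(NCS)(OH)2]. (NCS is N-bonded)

The 2 calcium counter-ions carry a total charge of +4, so each complex ion is 4−.
Ligand charges: 1×isothiocyanato (-1 each), 2×fluoro (-1 each), 1×azido (-1 each), 2×hydroxo (-1 each); total -6. So Ni + (-6) = 4−, giving Ni = +2.
Ligands are named alphabetically: azido before fluoro before hydroxo before isothiocyanato.
The complex ion is anionic, so nickel takes the -ate form nickelate(II).

calcium azidodifluorodihydroxoisothiocyanatonickelate(II)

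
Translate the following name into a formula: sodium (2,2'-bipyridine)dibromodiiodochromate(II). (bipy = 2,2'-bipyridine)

Ligands: 2 bromo (Br, -1), 2 iodo (I, -1), 1 2,2'-bipyridine (bipy, neutral). Ligand charge sum = -4.
Charge balance with sodium (+1) requires 1 complex ion per 2 sodium.

Na2[Cr(bipy)Br2I2]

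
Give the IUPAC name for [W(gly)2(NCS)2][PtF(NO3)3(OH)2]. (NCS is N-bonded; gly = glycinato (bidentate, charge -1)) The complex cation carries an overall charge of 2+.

Both ions are complex: the cation is named first with the plain metal name, the anion second with the -ate form; each ion's ligands are alphabetised independently.
The complex cation is given as 2+; its ligand charges sum to -4, so W = +6.
A 1:1 salt means the anion carries the equal and opposite charge, 2−.
Anion: ligand charges sum to -6; for the ion to be 2−, Pt = +4.

bis(glycinato)diisothiocyanatotungsten(VI) fluorodihydroxotrinitratoplatinate(IV)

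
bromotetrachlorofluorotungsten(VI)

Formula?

[WBrCl4F]

Ligands: 1 fluoro (F, -1), 4 chloro (Cl, -1), 1 bromo (Br, -1). Ligand charge sum = -6.
With W in oxidation state +6, the complex ion is [W...].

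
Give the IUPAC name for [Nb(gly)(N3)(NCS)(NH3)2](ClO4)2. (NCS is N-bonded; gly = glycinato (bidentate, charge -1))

The 2 perchlorate counter-ions carry a total charge of -2, so each complex ion is 2+.
Ligand charges: 2×ammine (neutral), 1×isothiocyanato (-1 each), 1×glycinato (-1 each), 1×azido (-1 each); total -3. So Nb + (-3) = 2+, giving Nb = +5.
Ligands are named alphabetically: ammine before azido before glycinato before isothiocyanato.

diammineazido(glycinato)isothiocyanatoniobium(V) perchlorate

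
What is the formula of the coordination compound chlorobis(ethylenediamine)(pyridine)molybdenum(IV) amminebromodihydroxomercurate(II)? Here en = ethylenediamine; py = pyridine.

[MoCl(en)2(py)][HgBr(NH3)(OH)2]3

Cation [Mo…]: ligand charges -1, Mo(IV) ⇒ ion charge 3+.
Anion [Hg…]: ligand charges -3, Hg(II) ⇒ ion charge 1−.
One 3+ cation requires 3 of the 1− anion.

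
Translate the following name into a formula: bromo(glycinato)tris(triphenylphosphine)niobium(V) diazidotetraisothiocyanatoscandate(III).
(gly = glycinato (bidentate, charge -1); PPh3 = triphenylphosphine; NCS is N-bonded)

Cation [Nb…]: ligand charges -2, Nb(V) ⇒ ion charge 3+.
Anion [Sc…]: ligand charges -6, Sc(III) ⇒ ion charge 3−.
One 3+ cation balances one 3− anion.

[NbBr(gly)(PPh3)3][Sc(N3)2(NCS)4]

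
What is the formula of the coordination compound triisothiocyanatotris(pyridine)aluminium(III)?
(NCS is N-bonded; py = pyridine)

Ligands: 3 isothiocyanato (NCS, -1), 3 pyridine (py, neutral). Ligand charge sum = -3.
With Al in oxidation state +3, the complex ion is [Al...].

[Al(NCS)3(py)3]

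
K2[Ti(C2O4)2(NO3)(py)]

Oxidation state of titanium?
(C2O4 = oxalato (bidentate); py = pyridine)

+3

2 potassium outside the brackets (+1 each) → the complex ion is 2−.
Ligand charges: 2×C2O4 = -4; 1×py neutral; 1×NO3 = -1; sum -5.
Ti + (-5) = 2− ⇒ Ti is +3.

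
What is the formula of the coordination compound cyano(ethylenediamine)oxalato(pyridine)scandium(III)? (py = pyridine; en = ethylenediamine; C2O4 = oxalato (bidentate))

Ligands: 1 pyridine (py, neutral), 1 cyano (CN, -1), 1 ethylenediamine (en, neutral), 1 oxalato (C2O4, -2). Ligand charge sum = -3.
With Sc in oxidation state +3, the complex ion is [Sc...].

[Sc(C2O4)(CN)(en)(py)]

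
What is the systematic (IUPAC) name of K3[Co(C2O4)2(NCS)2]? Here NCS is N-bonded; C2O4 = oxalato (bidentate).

potassium diisothiocyanatodioxalatocobaltate(III)

The 3 potassium counter-ions carry a total charge of +3, so each complex ion is 3−.
Ligand charges: 2×isothiocyanato (-1 each), 2×oxalato (-2 each); total -6. So Co + (-6) = 3−, giving Co = +3.
The complex ion is anionic, so cobalt takes the -ate form cobaltate(III).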